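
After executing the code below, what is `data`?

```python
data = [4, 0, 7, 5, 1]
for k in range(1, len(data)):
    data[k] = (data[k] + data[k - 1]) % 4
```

k=1: data[1] = (0+4)%4 = 0 → [4, 0, 7, 5, 1]
k=2: data[2] = (7+0)%4 = 3 → [4, 0, 3, 5, 1]
k=3: data[3] = (5+3)%4 = 0 → [4, 0, 3, 0, 1]
k=4: data[4] = (1+0)%4 = 1 → [4, 0, 3, 0, 1]

[4, 0, 3, 0, 1]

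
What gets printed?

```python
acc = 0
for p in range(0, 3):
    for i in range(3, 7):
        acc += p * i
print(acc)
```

p=0,i=3: acc = 0+0 = 0
p=0,i=4: acc = 0+0 = 0
p=0,i=5: acc = 0+0 = 0
p=0,i=6: acc = 0+0 = 0
p=1,i=3: acc = 0+3 = 3
p=1,i=4: acc = 3+4 = 7
p=1,i=5: acc = 7+5 = 12
p=1,i=6: acc = 12+6 = 18
p=2,i=3: acc = 18+6 = 24
p=2,i=4: acc = 24+8 = 32
p=2,i=5: acc = 32+10 = 42
p=2,i=6: acc = 42+12 = 54

54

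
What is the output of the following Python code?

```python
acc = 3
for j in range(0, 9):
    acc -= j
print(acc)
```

-33

j=0: acc = 3-0 = 3
j=1: acc = 3-1 = 2
j=2: acc = 2-2 = 0
j=3: acc = 0-3 = -3
j=4: acc = (-3)-4 = -7
j=5: acc = (-7)-5 = -12
j=6: acc = (-12)-6 = -18
j=7: acc = (-18)-7 = -25
j=8: acc = (-25)-8 = -33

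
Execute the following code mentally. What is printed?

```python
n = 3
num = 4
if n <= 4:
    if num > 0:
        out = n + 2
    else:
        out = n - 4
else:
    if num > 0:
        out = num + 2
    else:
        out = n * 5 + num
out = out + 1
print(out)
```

n=3, num=4
n <= 4 is True; num > 0 is True
→ out = n + 2 = 5
out = 5+1 = 6

6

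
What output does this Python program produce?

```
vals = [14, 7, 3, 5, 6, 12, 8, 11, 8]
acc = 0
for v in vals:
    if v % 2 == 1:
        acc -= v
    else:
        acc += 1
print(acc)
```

-21

v=14: not odd, acc = 0+1 = 1
v=7: odd, acc = 1-7 = -6
v=3: odd, acc = (-6)-3 = -9
v=5: odd, acc = (-9)-5 = -14
v=6: not odd, acc = (-14)+1 = -13
v=12: not odd, acc = (-13)+1 = -12
v=8: not odd, acc = (-12)+1 = -11
v=11: odd, acc = (-11)-11 = -22
v=8: not odd, acc = (-22)+1 = -21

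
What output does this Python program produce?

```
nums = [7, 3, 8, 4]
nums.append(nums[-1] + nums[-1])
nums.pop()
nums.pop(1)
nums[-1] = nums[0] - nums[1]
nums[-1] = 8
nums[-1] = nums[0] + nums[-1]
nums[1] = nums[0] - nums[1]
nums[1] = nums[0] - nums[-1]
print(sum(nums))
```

append nums[-1]+nums[-1] = 4+4 = 8 → [7, 3, 8, 4, 8]
pop() removes 8 → [7, 3, 8, 4]
pop(1) removes 3 → [7, 8, 4]
nums[-1] = nums[0]-nums[1] = 7-8 = -1 → [7, 8, -1]
nums[-1] = 8 → [7, 8, 8]
nums[-1] = nums[0]+nums[-1] = 7+8 = 15 → [7, 8, 15]
nums[1] = nums[0]-nums[1] = 7-8 = -1 → [7, -1, 15]
nums[1] = nums[0]-nums[-1] = 7-15 = -8 → [7, -8, 15]
sum = 14

14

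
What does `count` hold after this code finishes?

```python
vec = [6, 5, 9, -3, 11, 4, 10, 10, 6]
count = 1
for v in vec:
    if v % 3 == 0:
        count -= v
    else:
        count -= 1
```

v=6: %3==0, count = 1-6 = -5
v=5: not %3==0, count = (-5)-1 = -6
v=9: %3==0, count = (-6)-9 = -15
v=-3: %3==0, count = (-15)-(-3) = -12
v=11: not %3==0, count = (-12)-1 = -13
v=4: not %3==0, count = (-13)-1 = -14
v=10: not %3==0, count = (-14)-1 = -15
v=10: not %3==0, count = (-15)-1 = -16
v=6: %3==0, count = (-16)-6 = -22

-22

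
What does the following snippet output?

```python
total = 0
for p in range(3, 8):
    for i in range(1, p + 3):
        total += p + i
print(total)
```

p=3,i=1: total = 0+4 = 4
p=3,i=2: total = 4+5 = 9
p=3,i=3: total = 9+6 = 15
p=3,i=4: total = 15+7 = 22
p=3,i=5: total = 22+8 = 30
p=4,i=1: total = 30+5 = 35
p=4,i=2: total = 35+6 = 41
p=4,i=3: total = 41+7 = 48
p=4,i=4: total = 48+8 = 56
p=4,i=5: total = 56+9 = 65
p=4,i=6: total = 65+10 = 75
p=5,i=1: total = 75+6 = 81
p=5,i=2: total = 81+7 = 88
p=5,i=3: total = 88+8 = 96
p=5,i=4: total = 96+9 = 105
p=5,i=5: total = 105+10 = 115
p=5,i=6: total = 115+11 = 126
p=5,i=7: total = 126+12 = 138
p=6,i=1: total = 138+7 = 145
p=6,i=2: total = 145+8 = 153
p=6,i=3: total = 153+9 = 162
p=6,i=4: total = 162+10 = 172
p=6,i=5: total = 172+11 = 183
p=6,i=6: total = 183+12 = 195
p=6,i=7: total = 195+13 = 208
p=6,i=8: total = 208+14 = 222
p=7,i=1: total = 222+8 = 230
p=7,i=2: total = 230+9 = 239
p=7,i=3: total = 239+10 = 249
p=7,i=4: total = 249+11 = 260
p=7,i=5: total = 260+12 = 272
p=7,i=6: total = 272+13 = 285
p=7,i=7: total = 285+14 = 299
p=7,i=8: total = 299+15 = 314
p=7,i=9: total = 314+16 = 330

330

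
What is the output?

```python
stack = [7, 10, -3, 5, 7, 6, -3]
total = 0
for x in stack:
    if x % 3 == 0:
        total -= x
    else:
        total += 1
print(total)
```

4

x=7: not %3==0, total = 0+1 = 1
x=10: not %3==0, total = 1+1 = 2
x=-3: %3==0, total = 2-(-3) = 5
x=5: not %3==0, total = 5+1 = 6
x=7: not %3==0, total = 6+1 = 7
x=6: %3==0, total = 7-6 = 1
x=-3: %3==0, total = 1-(-3) = 4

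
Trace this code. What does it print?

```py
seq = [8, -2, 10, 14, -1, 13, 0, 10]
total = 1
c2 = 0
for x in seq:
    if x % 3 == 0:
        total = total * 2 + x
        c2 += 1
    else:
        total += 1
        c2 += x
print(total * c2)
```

795

x=8: not %3==0, total = 1+1 = 2; c2=8
x=-2: not %3==0, total = 2+1 = 3; c2=6
x=10: not %3==0, total = 3+1 = 4; c2=16
x=14: not %3==0, total = 4+1 = 5; c2=30
x=-1: not %3==0, total = 5+1 = 6; c2=29
x=13: not %3==0, total = 6+1 = 7; c2=42
x=0: %3==0, total = 7*2+0 = 14; c2=43
x=10: not %3==0, total = 14+1 = 15; c2=53
total*c2 = 15*53 = 795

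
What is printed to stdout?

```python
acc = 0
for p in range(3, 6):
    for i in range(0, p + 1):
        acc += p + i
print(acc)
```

93

p=3,i=0: acc = 0+3 = 3
p=3,i=1: acc = 3+4 = 7
p=3,i=2: acc = 7+5 = 12
p=3,i=3: acc = 12+6 = 18
p=4,i=0: acc = 18+4 = 22
p=4,i=1: acc = 22+5 = 27
p=4,i=2: acc = 27+6 = 33
p=4,i=3: acc = 33+7 = 40
p=4,i=4: acc = 40+8 = 48
p=5,i=0: acc = 48+5 = 53
p=5,i=1: acc = 53+6 = 59
p=5,i=2: acc = 59+7 = 66
p=5,i=3: acc = 66+8 = 74
p=5,i=4: acc = 74+9 = 83
p=5,i=5: acc = 83+10 = 93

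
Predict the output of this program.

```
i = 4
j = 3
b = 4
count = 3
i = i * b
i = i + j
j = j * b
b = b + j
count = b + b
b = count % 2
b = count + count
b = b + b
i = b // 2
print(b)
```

128

i = 4*4 = 16
i = 16+3 = 19
j = 3*4 = 12
b = 4+12 = 16
count = 16+16 = 32
b = 32%2 = 0
b = 32+32 = 64
b = 64+64 = 128
i = 128//2 = 64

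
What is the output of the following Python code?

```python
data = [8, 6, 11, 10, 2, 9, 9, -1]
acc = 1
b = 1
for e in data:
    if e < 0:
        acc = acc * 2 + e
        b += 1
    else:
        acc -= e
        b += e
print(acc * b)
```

-6213

e=8: not <0, acc = 1-8 = -7; b=9
e=6: not <0, acc = (-7)-6 = -13; b=15
e=11: not <0, acc = (-13)-11 = -24; b=26
e=10: not <0, acc = (-24)-10 = -34; b=36
e=2: not <0, acc = (-34)-2 = -36; b=38
e=9: not <0, acc = (-36)-9 = -45; b=47
e=9: not <0, acc = (-45)-9 = -54; b=56
e=-1: <0, acc = (-54)*2+(-1) = -109; b=57
acc*b = (-109)*57 = -6213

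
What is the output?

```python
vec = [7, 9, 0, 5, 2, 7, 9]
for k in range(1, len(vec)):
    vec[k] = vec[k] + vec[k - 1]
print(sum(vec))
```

k=1: vec[1] = 9+7 = 16 → [7, 16, 0, 5, 2, 7, 9]
k=2: vec[2] = 0+16 = 16 → [7, 16, 16, 5, 2, 7, 9]
k=3: vec[3] = 5+16 = 21 → [7, 16, 16, 21, 2, 7, 9]
k=4: vec[4] = 2+21 = 23 → [7, 16, 16, 21, 23, 7, 9]
k=5: vec[5] = 7+23 = 30 → [7, 16, 16, 21, 23, 30, 9]
k=6: vec[6] = 9+30 = 39 → [7, 16, 16, 21, 23, 30, 39]
sum = 152

152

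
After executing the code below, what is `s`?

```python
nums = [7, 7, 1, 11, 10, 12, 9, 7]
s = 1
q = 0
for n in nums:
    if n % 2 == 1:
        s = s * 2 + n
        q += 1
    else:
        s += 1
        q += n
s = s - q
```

457

n=7: odd, s = 1*2+7 = 9; q=1
n=7: odd, s = 9*2+7 = 25; q=2
n=1: odd, s = 25*2+1 = 51; q=3
n=11: odd, s = 51*2+11 = 113; q=4
n=10: not odd, s = 113+1 = 114; q=14
n=12: not odd, s = 114+1 = 115; q=26
n=9: odd, s = 115*2+9 = 239; q=27
n=7: odd, s = 239*2+7 = 485; q=28
s-q = 485-28 = 457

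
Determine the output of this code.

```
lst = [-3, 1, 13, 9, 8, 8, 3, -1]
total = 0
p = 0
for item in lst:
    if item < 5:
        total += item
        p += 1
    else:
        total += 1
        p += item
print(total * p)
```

item=-3: <5, total = 0+(-3) = -3; p=1
item=1: <5, total = (-3)+1 = -2; p=2
item=13: not <5, total = (-2)+1 = -1; p=15
item=9: not <5, total = (-1)+1 = 0; p=24
item=8: not <5, total = 0+1 = 1; p=32
item=8: not <5, total = 1+1 = 2; p=40
item=3: <5, total = 2+3 = 5; p=41
item=-1: <5, total = 5+(-1) = 4; p=42
total*p = 4*42 = 168

168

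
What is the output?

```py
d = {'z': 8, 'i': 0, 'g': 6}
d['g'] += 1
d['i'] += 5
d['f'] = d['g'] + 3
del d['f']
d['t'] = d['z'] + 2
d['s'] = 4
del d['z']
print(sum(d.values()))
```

d['g'] = 6+1 = 7 → {'z': 8, 'i': 0, 'g': 7}
d['i'] = 0+5 = 5 → {'z': 8, 'i': 5, 'g': 7}
d['f'] = d['g']+3 = 10 → {'z': 8, 'i': 5, 'g': 7, 'f': 10}
del 'f' → {'z': 8, 'i': 5, 'g': 7}
d['t'] = d['z']+2 = 10 → {'z': 8, 'i': 5, 'g': 7, 't': 10}
d['s'] = 4 → {'z': 8, 'i': 5, 'g': 7, 't': 10, 's': 4}
del 'z' → {'i': 5, 'g': 7, 't': 10, 's': 4}
sum of values = 26

26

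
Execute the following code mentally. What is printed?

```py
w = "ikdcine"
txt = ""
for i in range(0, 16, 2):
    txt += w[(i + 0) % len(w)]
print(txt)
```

i=0: add w[0]='i' → 'i'
i=2: add w[2]='d' → 'id'
i=4: add w[4]='i' → 'idi'
i=6: add w[6]='e' → 'idie'
i=8: add w[1]='k' → 'idiek'
i=10: add w[3]='c' → 'idiekc'
i=12: add w[5]='n' → 'idiekcn'
i=14: add w[0]='i' → 'idiekcni'

idiekcni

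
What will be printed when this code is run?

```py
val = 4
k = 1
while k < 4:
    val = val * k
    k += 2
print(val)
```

12

k=1: val = 4*1 = 4
k=3: val = 4*3 = 12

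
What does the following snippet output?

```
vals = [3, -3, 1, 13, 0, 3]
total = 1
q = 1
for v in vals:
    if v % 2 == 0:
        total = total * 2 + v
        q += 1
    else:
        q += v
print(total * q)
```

v=3: not even; q=4
v=-3: not even; q=1
v=1: not even; q=2
v=13: not even; q=15
v=0: even, total = 1*2+0 = 2; q=16
v=3: not even; q=19
total*q = 2*19 = 38

38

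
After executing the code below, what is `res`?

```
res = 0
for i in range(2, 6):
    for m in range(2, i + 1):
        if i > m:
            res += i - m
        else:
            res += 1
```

i=2,m=2: not 2>2, res = 0+1 = 1
i=3,m=2: 3>2, res = 1+1 = 2
i=3,m=3: not 3>3, res = 2+1 = 3
i=4,m=2: 4>2, res = 3+2 = 5
i=4,m=3: 4>3, res = 5+1 = 6
i=4,m=4: not 4>4, res = 6+1 = 7
i=5,m=2: 5>2, res = 7+3 = 10
i=5,m=3: 5>3, res = 10+2 = 12
i=5,m=4: 5>4, res = 12+1 = 13
i=5,m=5: not 5>5, res = 13+1 = 14

14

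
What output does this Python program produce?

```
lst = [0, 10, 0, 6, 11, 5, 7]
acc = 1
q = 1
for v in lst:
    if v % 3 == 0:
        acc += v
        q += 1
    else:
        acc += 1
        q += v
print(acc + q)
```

48

v=0: %3==0, acc = 1+0 = 1; q=2
v=10: not %3==0, acc = 1+1 = 2; q=12
v=0: %3==0, acc = 2+0 = 2; q=13
v=6: %3==0, acc = 2+6 = 8; q=14
v=11: not %3==0, acc = 8+1 = 9; q=25
v=5: not %3==0, acc = 9+1 = 10; q=30
v=7: not %3==0, acc = 10+1 = 11; q=37
acc+q = 11+37 = 48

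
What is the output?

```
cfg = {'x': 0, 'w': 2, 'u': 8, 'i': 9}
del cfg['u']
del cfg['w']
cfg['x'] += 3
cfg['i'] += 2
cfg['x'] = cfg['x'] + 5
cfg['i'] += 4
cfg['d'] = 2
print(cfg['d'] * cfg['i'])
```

del 'u' → {'x': 0, 'w': 2, 'i': 9}
del 'w' → {'x': 0, 'i': 9}
cfg['x'] = 0+3 = 3 → {'x': 3, 'i': 9}
cfg['i'] = 9+2 = 11 → {'x': 3, 'i': 11}
cfg['x'] = cfg['x']+5 = 8 → {'x': 8, 'i': 11}
cfg['i'] = 11+4 = 15 → {'x': 8, 'i': 15}
cfg['d'] = 2 → {'x': 8, 'i': 15, 'd': 2}
cfg['d']*cfg['i'] = 2*15 = 30

30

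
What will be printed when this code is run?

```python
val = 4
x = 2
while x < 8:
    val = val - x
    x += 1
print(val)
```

-23

x=2: val = 4-2 = 2
x=3: val = 2-3 = -1
x=4: val = (-1)-4 = -5
x=5: val = (-5)-5 = -10
x=6: val = (-10)-6 = -16
x=7: val = (-16)-7 = -23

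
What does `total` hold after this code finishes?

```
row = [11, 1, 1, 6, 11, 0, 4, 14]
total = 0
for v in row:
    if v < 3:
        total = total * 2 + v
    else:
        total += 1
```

v=11: not <3, total = 0+1 = 1
v=1: <3, total = 1*2+1 = 3
v=1: <3, total = 3*2+1 = 7
v=6: not <3, total = 7+1 = 8
v=11: not <3, total = 8+1 = 9
v=0: <3, total = 9*2+0 = 18
v=4: not <3, total = 18+1 = 19
v=14: not <3, total = 19+1 = 20

20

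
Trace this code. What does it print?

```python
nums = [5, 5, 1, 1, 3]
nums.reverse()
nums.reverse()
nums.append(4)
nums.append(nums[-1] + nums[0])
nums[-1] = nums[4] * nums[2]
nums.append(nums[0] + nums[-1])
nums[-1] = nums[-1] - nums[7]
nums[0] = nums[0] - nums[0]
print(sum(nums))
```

17

reverse → [3, 1, 1, 5, 5]
reverse → [5, 5, 1, 1, 3]
append 4 → [5, 5, 1, 1, 3, 4]
append nums[-1]+nums[0] = 4+5 = 9 → [5, 5, 1, 1, 3, 4, 9]
nums[-1] = nums[4]*nums[2] = 3*1 = 3 → [5, 5, 1, 1, 3, 4, 3]
append nums[0]+nums[-1] = 5+3 = 8 → [5, 5, 1, 1, 3, 4, 3, 8]
nums[-1] = nums[-1]-nums[7] = 8-8 = 0 → [5, 5, 1, 1, 3, 4, 3, 0]
nums[0] = nums[0]-nums[0] = 5-5 = 0 → [0, 5, 1, 1, 3, 4, 3, 0]
sum = 17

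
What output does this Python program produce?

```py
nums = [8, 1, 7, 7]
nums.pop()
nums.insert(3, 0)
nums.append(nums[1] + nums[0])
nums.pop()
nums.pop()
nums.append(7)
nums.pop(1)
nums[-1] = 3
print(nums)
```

pop() removes 7 → [8, 1, 7]
insert 0 at 3 → [8, 1, 7, 0]
append nums[1]+nums[0] = 1+8 = 9 → [8, 1, 7, 0, 9]
pop() removes 9 → [8, 1, 7, 0]
pop() removes 0 → [8, 1, 7]
append 7 → [8, 1, 7, 7]
pop(1) removes 1 → [8, 7, 7]
nums[-1] = 3 → [8, 7, 3]

[8, 7, 3]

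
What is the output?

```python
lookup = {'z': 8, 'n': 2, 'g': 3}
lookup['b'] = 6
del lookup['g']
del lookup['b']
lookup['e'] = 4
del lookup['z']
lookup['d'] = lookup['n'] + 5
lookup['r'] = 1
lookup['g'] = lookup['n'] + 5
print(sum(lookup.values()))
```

lookup['b'] = 6 → {'z': 8, 'n': 2, 'g': 3, 'b': 6}
del 'g' → {'z': 8, 'n': 2, 'b': 6}
del 'b' → {'z': 8, 'n': 2}
lookup['e'] = 4 → {'z': 8, 'n': 2, 'e': 4}
del 'z' → {'n': 2, 'e': 4}
lookup['d'] = lookup['n']+5 = 7 → {'n': 2, 'e': 4, 'd': 7}
lookup['r'] = 1 → {'n': 2, 'e': 4, 'd': 7, 'r': 1}
lookup['g'] = lookup['n']+5 = 7 → {'n': 2, 'e': 4, 'd': 7, 'r': 1, 'g': 7}
sum of values = 21

21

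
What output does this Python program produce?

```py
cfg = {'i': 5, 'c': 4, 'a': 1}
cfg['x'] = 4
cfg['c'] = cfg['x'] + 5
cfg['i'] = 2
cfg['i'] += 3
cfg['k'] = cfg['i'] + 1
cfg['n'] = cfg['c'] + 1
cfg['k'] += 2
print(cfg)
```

cfg['x'] = 4 → {'i': 5, 'c': 4, 'a': 1, 'x': 4}
cfg['c'] = cfg['x']+5 = 9 → {'i': 5, 'c': 9, 'a': 1, 'x': 4}
cfg['i'] = 2 → {'i': 2, 'c': 9, 'a': 1, 'x': 4}
cfg['i'] = 2+3 = 5 → {'i': 5, 'c': 9, 'a': 1, 'x': 4}
cfg['k'] = cfg['i']+1 = 6 → {'i': 5, 'c': 9, 'a': 1, 'x': 4, 'k': 6}
cfg['n'] = cfg['c']+1 = 10 → {'i': 5, 'c': 9, 'a': 1, 'x': 4, 'k': 6, 'n': 10}
cfg['k'] = 6+2 = 8 → {'i': 5, 'c': 9, 'a': 1, 'x': 4, 'k': 8, 'n': 10}

{'i': 5, 'c': 9, 'a': 1, 'x': 4, 'k': 8, 'n': 10}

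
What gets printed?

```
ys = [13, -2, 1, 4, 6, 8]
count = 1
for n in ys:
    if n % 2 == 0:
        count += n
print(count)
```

17

n=13: not even
n=-2: even, count = 1+(-2) = -1
n=1: not even
n=4: even, count = (-1)+4 = 3
n=6: even, count = 3+6 = 9
n=8: even, count = 9+8 = 17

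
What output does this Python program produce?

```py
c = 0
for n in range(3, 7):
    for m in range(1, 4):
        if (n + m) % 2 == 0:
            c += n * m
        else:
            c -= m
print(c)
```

40

n=3,m=1: even sum, c = 0+3 = 3
n=3,m=2: odd sum, c = 3-2 = 1
n=3,m=3: even sum, c = 1+9 = 10
n=4,m=1: odd sum, c = 10-1 = 9
n=4,m=2: even sum, c = 9+8 = 17
n=4,m=3: odd sum, c = 17-3 = 14
n=5,m=1: even sum, c = 14+5 = 19
n=5,m=2: odd sum, c = 19-2 = 17
n=5,m=3: even sum, c = 17+15 = 32
n=6,m=1: odd sum, c = 32-1 = 31
n=6,m=2: even sum, c = 31+12 = 43
n=6,m=3: odd sum, c = 43-3 = 40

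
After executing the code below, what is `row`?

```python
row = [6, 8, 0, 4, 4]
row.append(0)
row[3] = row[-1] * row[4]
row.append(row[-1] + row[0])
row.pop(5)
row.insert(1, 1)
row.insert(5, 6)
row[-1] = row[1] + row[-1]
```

append 0 → [6, 8, 0, 4, 4, 0]
row[3] = row[-1]*row[4] = 0*4 = 0 → [6, 8, 0, 0, 4, 0]
append row[-1]+row[0] = 0+6 = 6 → [6, 8, 0, 0, 4, 0, 6]
pop(5) removes 0 → [6, 8, 0, 0, 4, 6]
insert 1 at 1 → [6, 1, 8, 0, 0, 4, 6]
insert 6 at 5 → [6, 1, 8, 0, 0, 6, 4, 6]
row[-1] = row[1]+row[-1] = 1+6 = 7 → [6, 1, 8, 0, 0, 6, 4, 7]

[6, 1, 8, 0, 0, 6, 4, 7]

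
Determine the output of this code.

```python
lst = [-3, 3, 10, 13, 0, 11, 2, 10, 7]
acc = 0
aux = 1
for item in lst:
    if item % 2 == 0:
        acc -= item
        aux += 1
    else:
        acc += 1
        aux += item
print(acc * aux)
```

item=-3: not even, acc = 0+1 = 1; aux=-2
item=3: not even, acc = 1+1 = 2; aux=1
item=10: even, acc = 2-10 = -8; aux=2
item=13: not even, acc = (-8)+1 = -7; aux=15
item=0: even, acc = (-7)-0 = -7; aux=16
item=11: not even, acc = (-7)+1 = -6; aux=27
item=2: even, acc = (-6)-2 = -8; aux=28
item=10: even, acc = (-8)-10 = -18; aux=29
item=7: not even, acc = (-18)+1 = -17; aux=36
acc*aux = (-17)*36 = -612

-612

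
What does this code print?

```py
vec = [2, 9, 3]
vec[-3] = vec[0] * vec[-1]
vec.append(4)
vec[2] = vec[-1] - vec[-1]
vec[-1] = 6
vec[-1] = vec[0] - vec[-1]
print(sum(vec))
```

15

vec[-3] = vec[0]*vec[-1] = 2*3 = 6 → [6, 9, 3]
append 4 → [6, 9, 3, 4]
vec[2] = vec[-1]-vec[-1] = 4-4 = 0 → [6, 9, 0, 4]
vec[-1] = 6 → [6, 9, 0, 6]
vec[-1] = vec[0]-vec[-1] = 6-6 = 0 → [6, 9, 0, 0]
sum = 15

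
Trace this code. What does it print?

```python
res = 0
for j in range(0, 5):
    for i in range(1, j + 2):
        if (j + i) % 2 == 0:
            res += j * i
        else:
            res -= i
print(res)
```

19

j=0,i=1: odd sum, res = 0-1 = -1
j=1,i=1: even sum, res = (-1)+1 = 0
j=1,i=2: odd sum, res = 0-2 = -2
j=2,i=1: odd sum, res = (-2)-1 = -3
j=2,i=2: even sum, res = (-3)+4 = 1
j=2,i=3: odd sum, res = 1-3 = -2
j=3,i=1: even sum, res = (-2)+3 = 1
j=3,i=2: odd sum, res = 1-2 = -1
j=3,i=3: even sum, res = (-1)+9 = 8
j=3,i=4: odd sum, res = 8-4 = 4
j=4,i=1: odd sum, res = 4-1 = 3
j=4,i=2: even sum, res = 3+8 = 11
j=4,i=3: odd sum, res = 11-3 = 8
j=4,i=4: even sum, res = 8+16 = 24
j=4,i=5: odd sum, res = 24-5 = 19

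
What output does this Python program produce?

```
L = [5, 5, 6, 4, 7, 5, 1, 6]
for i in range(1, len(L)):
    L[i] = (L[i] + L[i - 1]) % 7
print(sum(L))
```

i=1: L[1] = (5+5)%7 = 3 → [5, 3, 6, 4, 7, 5, 1, 6]
i=2: L[2] = (6+3)%7 = 2 → [5, 3, 2, 4, 7, 5, 1, 6]
i=3: L[3] = (4+2)%7 = 6 → [5, 3, 2, 6, 7, 5, 1, 6]
i=4: L[4] = (7+6)%7 = 6 → [5, 3, 2, 6, 6, 5, 1, 6]
i=5: L[5] = (5+6)%7 = 4 → [5, 3, 2, 6, 6, 4, 1, 6]
i=6: L[6] = (1+4)%7 = 5 → [5, 3, 2, 6, 6, 4, 5, 6]
i=7: L[7] = (6+5)%7 = 4 → [5, 3, 2, 6, 6, 4, 5, 4]
sum = 35

35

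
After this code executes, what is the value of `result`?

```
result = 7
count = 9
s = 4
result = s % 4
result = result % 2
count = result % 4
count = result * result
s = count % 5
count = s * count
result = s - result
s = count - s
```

0

result = 4%4 = 0
result = 0%2 = 0
count = 0%4 = 0
count = 0*0 = 0
s = 0%5 = 0
count = 0*0 = 0
result = 0-0 = 0
s = 0-0 = 0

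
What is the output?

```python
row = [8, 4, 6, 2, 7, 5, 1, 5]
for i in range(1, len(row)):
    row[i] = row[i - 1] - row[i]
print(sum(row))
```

i=1: row[1] = 8-4 = 4 → [8, 4, 6, 2, 7, 5, 1, 5]
i=2: row[2] = 4-6 = -2 → [8, 4, -2, 2, 7, 5, 1, 5]
i=3: row[3] = (-2)-2 = -4 → [8, 4, -2, -4, 7, 5, 1, 5]
i=4: row[4] = (-4)-7 = -11 → [8, 4, -2, -4, -11, 5, 1, 5]
i=5: row[5] = (-11)-5 = -16 → [8, 4, -2, -4, -11, -16, 1, 5]
i=6: row[6] = (-16)-1 = -17 → [8, 4, -2, -4, -11, -16, -17, 5]
i=7: row[7] = (-17)-5 = -22 → [8, 4, -2, -4, -11, -16, -17, -22]
sum = -60

-60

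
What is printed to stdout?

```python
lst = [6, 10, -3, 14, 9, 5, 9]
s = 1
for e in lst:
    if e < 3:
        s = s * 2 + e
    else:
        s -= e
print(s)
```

e=6: not <3, s = 1-6 = -5
e=10: not <3, s = (-5)-10 = -15
e=-3: <3, s = (-15)*2+(-3) = -33
e=14: not <3, s = (-33)-14 = -47
e=9: not <3, s = (-47)-9 = -56
e=5: not <3, s = (-56)-5 = -61
e=9: not <3, s = (-61)-9 = -70

-70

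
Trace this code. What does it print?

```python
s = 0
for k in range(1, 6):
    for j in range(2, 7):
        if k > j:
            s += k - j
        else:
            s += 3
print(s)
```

67

k=1,j=2: not 1>2, s = 0+3 = 3
k=1,j=3: not 1>3, s = 3+3 = 6
k=1,j=4: not 1>4, s = 6+3 = 9
k=1,j=5: not 1>5, s = 9+3 = 12
k=1,j=6: not 1>6, s = 12+3 = 15
k=2,j=2: not 2>2, s = 15+3 = 18
k=2,j=3: not 2>3, s = 18+3 = 21
k=2,j=4: not 2>4, s = 21+3 = 24
k=2,j=5: not 2>5, s = 24+3 = 27
k=2,j=6: not 2>6, s = 27+3 = 30
k=3,j=2: 3>2, s = 30+1 = 31
k=3,j=3: not 3>3, s = 31+3 = 34
k=3,j=4: not 3>4, s = 34+3 = 37
k=3,j=5: not 3>5, s = 37+3 = 40
k=3,j=6: not 3>6, s = 40+3 = 43
k=4,j=2: 4>2, s = 43+2 = 45
k=4,j=3: 4>3, s = 45+1 = 46
k=4,j=4: not 4>4, s = 46+3 = 49
k=4,j=5: not 4>5, s = 49+3 = 52
k=4,j=6: not 4>6, s = 52+3 = 55
k=5,j=2: 5>2, s = 55+3 = 58
k=5,j=3: 5>3, s = 58+2 = 60
k=5,j=4: 5>4, s = 60+1 = 61
k=5,j=5: not 5>5, s = 61+3 = 64
k=5,j=6: not 5>6, s = 64+3 = 67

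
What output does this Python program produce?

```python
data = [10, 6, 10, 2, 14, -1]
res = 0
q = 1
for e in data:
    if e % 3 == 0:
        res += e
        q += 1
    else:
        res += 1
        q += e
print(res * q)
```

407

e=10: not %3==0, res = 0+1 = 1; q=11
e=6: %3==0, res = 1+6 = 7; q=12
e=10: not %3==0, res = 7+1 = 8; q=22
e=2: not %3==0, res = 8+1 = 9; q=24
e=14: not %3==0, res = 9+1 = 10; q=38
e=-1: not %3==0, res = 10+1 = 11; q=37
res*q = 11*37 = 407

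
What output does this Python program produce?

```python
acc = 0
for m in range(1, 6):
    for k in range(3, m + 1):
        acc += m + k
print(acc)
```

48

m=3,k=3: acc = 0+6 = 6
m=4,k=3: acc = 6+7 = 13
m=4,k=4: acc = 13+8 = 21
m=5,k=3: acc = 21+8 = 29
m=5,k=4: acc = 29+9 = 38
m=5,k=5: acc = 38+10 = 48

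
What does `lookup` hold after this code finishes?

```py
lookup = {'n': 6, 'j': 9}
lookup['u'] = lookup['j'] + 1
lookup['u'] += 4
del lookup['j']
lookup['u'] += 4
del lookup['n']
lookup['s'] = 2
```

{'u': 18, 's': 2}

lookup['u'] = lookup['j']+1 = 10 → {'n': 6, 'j': 9, 'u': 10}
lookup['u'] = 10+4 = 14 → {'n': 6, 'j': 9, 'u': 14}
del 'j' → {'n': 6, 'u': 14}
lookup['u'] = 14+4 = 18 → {'n': 6, 'u': 18}
del 'n' → {'u': 18}
lookup['s'] = 2 → {'u': 18, 's': 2}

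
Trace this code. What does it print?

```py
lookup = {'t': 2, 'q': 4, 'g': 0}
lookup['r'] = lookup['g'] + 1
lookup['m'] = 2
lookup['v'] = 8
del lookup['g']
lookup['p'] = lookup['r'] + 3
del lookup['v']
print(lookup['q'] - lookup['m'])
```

lookup['r'] = lookup['g']+1 = 1 → {'t': 2, 'q': 4, 'g': 0, 'r': 1}
lookup['m'] = 2 → {'t': 2, 'q': 4, 'g': 0, 'r': 1, 'm': 2}
lookup['v'] = 8 → {'t': 2, 'q': 4, 'g': 0, 'r': 1, 'm': 2, 'v': 8}
del 'g' → {'t': 2, 'q': 4, 'r': 1, 'm': 2, 'v': 8}
lookup['p'] = lookup['r']+3 = 4 → {'t': 2, 'q': 4, 'r': 1, 'm': 2, 'v': 8, 'p': 4}
del 'v' → {'t': 2, 'q': 4, 'r': 1, 'm': 2, 'p': 4}
lookup['q']-lookup['m'] = 4-2 = 2

2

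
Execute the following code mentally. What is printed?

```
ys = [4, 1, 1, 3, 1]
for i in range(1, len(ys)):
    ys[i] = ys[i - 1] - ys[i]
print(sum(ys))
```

6

i=1: ys[1] = 4-1 = 3 → [4, 3, 1, 3, 1]
i=2: ys[2] = 3-1 = 2 → [4, 3, 2, 3, 1]
i=3: ys[3] = 2-3 = -1 → [4, 3, 2, -1, 1]
i=4: ys[4] = (-1)-1 = -2 → [4, 3, 2, -1, -2]
sum = 6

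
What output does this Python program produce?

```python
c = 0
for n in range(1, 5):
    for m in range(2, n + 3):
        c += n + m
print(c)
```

n=1,m=2: c = 0+3 = 3
n=1,m=3: c = 3+4 = 7
n=2,m=2: c = 7+4 = 11
n=2,m=3: c = 11+5 = 16
n=2,m=4: c = 16+6 = 22
n=3,m=2: c = 22+5 = 27
n=3,m=3: c = 27+6 = 33
n=3,m=4: c = 33+7 = 40
n=3,m=5: c = 40+8 = 48
n=4,m=2: c = 48+6 = 54
n=4,m=3: c = 54+7 = 61
n=4,m=4: c = 61+8 = 69
n=4,m=5: c = 69+9 = 78
n=4,m=6: c = 78+10 = 88

88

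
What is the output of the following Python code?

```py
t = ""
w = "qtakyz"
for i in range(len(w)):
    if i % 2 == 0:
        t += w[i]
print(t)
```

qay

i=0: add 'q' → 'q'
i=1: skip
i=2: add 'a' → 'qa'
i=3: skip
i=4: add 'y' → 'qay'
i=5: skip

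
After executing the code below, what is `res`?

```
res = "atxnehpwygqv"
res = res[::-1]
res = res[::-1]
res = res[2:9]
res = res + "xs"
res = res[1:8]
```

reverse → 'vqgywphenxta'
reverse → 'atxnehpwygqv'
slice [2:9] → 'xnehpwy'
+ 'xs' → 'xnehpwyxs'
slice [1:8] → 'nehpwyx'

'nehpwyx'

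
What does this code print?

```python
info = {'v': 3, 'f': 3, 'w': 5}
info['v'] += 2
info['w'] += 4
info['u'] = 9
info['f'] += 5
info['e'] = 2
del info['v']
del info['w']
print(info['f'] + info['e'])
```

info['v'] = 3+2 = 5 → {'v': 5, 'f': 3, 'w': 5}
info['w'] = 5+4 = 9 → {'v': 5, 'f': 3, 'w': 9}
info['u'] = 9 → {'v': 5, 'f': 3, 'w': 9, 'u': 9}
info['f'] = 3+5 = 8 → {'v': 5, 'f': 8, 'w': 9, 'u': 9}
info['e'] = 2 → {'v': 5, 'f': 8, 'w': 9, 'u': 9, 'e': 2}
del 'v' → {'f': 8, 'w': 9, 'u': 9, 'e': 2}
del 'w' → {'f': 8, 'u': 9, 'e': 2}
info['f']+info['e'] = 8+2 = 10

10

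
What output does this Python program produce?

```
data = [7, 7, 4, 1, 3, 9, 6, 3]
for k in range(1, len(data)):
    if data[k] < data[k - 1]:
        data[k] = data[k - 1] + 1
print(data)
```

[7, 7, 8, 9, 10, 11, 12, 13]

k=1: 7>=7, unchanged → [7, 7, 4, 1, 3, 9, 6, 3]
k=2: 4<7, data[2] = 7+1 = 8 → [7, 7, 8, 1, 3, 9, 6, 3]
k=3: 1<8, data[3] = 8+1 = 9 → [7, 7, 8, 9, 3, 9, 6, 3]
k=4: 3<9, data[4] = 9+1 = 10 → [7, 7, 8, 9, 10, 9, 6, 3]
k=5: 9<10, data[5] = 10+1 = 11 → [7, 7, 8, 9, 10, 11, 6, 3]
k=6: 6<11, data[6] = 11+1 = 12 → [7, 7, 8, 9, 10, 11, 12, 3]
k=7: 3<12, data[7] = 12+1 = 13 → [7, 7, 8, 9, 10, 11, 12, 13]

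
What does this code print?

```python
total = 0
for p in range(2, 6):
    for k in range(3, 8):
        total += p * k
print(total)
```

p=2,k=3: total = 0+6 = 6
p=2,k=4: total = 6+8 = 14
p=2,k=5: total = 14+10 = 24
p=2,k=6: total = 24+12 = 36
p=2,k=7: total = 36+14 = 50
p=3,k=3: total = 50+9 = 59
p=3,k=4: total = 59+12 = 71
p=3,k=5: total = 71+15 = 86
p=3,k=6: total = 86+18 = 104
p=3,k=7: total = 104+21 = 125
p=4,k=3: total = 125+12 = 137
p=4,k=4: total = 137+16 = 153
p=4,k=5: total = 153+20 = 173
p=4,k=6: total = 173+24 = 197
p=4,k=7: total = 197+28 = 225
p=5,k=3: total = 225+15 = 240
p=5,k=4: total = 240+20 = 260
p=5,k=5: total = 260+25 = 285
p=5,k=6: total = 285+30 = 315
p=5,k=7: total = 315+35 = 350

350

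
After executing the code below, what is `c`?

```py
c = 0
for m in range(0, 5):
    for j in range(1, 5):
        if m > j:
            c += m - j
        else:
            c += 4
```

m=0,j=1: not 0>1, c = 0+4 = 4
m=0,j=2: not 0>2, c = 4+4 = 8
m=0,j=3: not 0>3, c = 8+4 = 12
m=0,j=4: not 0>4, c = 12+4 = 16
m=1,j=1: not 1>1, c = 16+4 = 20
m=1,j=2: not 1>2, c = 20+4 = 24
m=1,j=3: not 1>3, c = 24+4 = 28
m=1,j=4: not 1>4, c = 28+4 = 32
m=2,j=1: 2>1, c = 32+1 = 33
m=2,j=2: not 2>2, c = 33+4 = 37
m=2,j=3: not 2>3, c = 37+4 = 41
m=2,j=4: not 2>4, c = 41+4 = 45
m=3,j=1: 3>1, c = 45+2 = 47
m=3,j=2: 3>2, c = 47+1 = 48
m=3,j=3: not 3>3, c = 48+4 = 52
m=3,j=4: not 3>4, c = 52+4 = 56
m=4,j=1: 4>1, c = 56+3 = 59
m=4,j=2: 4>2, c = 59+2 = 61
m=4,j=3: 4>3, c = 61+1 = 62
m=4,j=4: not 4>4, c = 62+4 = 66

66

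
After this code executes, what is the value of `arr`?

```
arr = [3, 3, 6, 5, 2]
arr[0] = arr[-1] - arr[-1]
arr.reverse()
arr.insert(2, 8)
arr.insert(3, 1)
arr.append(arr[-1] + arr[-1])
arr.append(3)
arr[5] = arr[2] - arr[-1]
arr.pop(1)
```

[2, 8, 1, 6, 5, 0, 0, 3]

arr[0] = arr[-1]-arr[-1] = 2-2 = 0 → [0, 3, 6, 5, 2]
reverse → [2, 5, 6, 3, 0]
insert 8 at 2 → [2, 5, 8, 6, 3, 0]
insert 1 at 3 → [2, 5, 8, 1, 6, 3, 0]
append arr[-1]+arr[-1] = 0+0 = 0 → [2, 5, 8, 1, 6, 3, 0, 0]
append 3 → [2, 5, 8, 1, 6, 3, 0, 0, 3]
arr[5] = arr[2]-arr[-1] = 8-3 = 5 → [2, 5, 8, 1, 6, 5, 0, 0, 3]
pop(1) removes 5 → [2, 8, 1, 6, 5, 0, 0, 3]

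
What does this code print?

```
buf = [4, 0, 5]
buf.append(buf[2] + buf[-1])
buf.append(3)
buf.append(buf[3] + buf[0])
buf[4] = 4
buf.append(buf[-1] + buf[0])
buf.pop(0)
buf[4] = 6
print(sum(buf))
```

append buf[2]+buf[-1] = 5+5 = 10 → [4, 0, 5, 10]
append 3 → [4, 0, 5, 10, 3]
append buf[3]+buf[0] = 10+4 = 14 → [4, 0, 5, 10, 3, 14]
buf[4] = 4 → [4, 0, 5, 10, 4, 14]
append buf[-1]+buf[0] = 14+4 = 18 → [4, 0, 5, 10, 4, 14, 18]
pop(0) removes 4 → [0, 5, 10, 4, 14, 18]
buf[4] = 6 → [0, 5, 10, 4, 6, 18]
sum = 43

43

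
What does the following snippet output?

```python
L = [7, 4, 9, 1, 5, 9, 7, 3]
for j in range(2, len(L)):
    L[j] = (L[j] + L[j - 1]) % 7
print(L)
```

[7, 4, 6, 0, 5, 0, 0, 3]

j=2: L[2] = (9+4)%7 = 6 → [7, 4, 6, 1, 5, 9, 7, 3]
j=3: L[3] = (1+6)%7 = 0 → [7, 4, 6, 0, 5, 9, 7, 3]
j=4: L[4] = (5+0)%7 = 5 → [7, 4, 6, 0, 5, 9, 7, 3]
j=5: L[5] = (9+5)%7 = 0 → [7, 4, 6, 0, 5, 0, 7, 3]
j=6: L[6] = (7+0)%7 = 0 → [7, 4, 6, 0, 5, 0, 0, 3]
j=7: L[7] = (3+0)%7 = 3 → [7, 4, 6, 0, 5, 0, 0, 3]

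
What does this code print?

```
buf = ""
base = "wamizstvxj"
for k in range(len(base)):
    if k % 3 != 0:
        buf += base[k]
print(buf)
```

amzsvx

k=0: skip
k=1: add 'a' → 'a'
k=2: add 'm' → 'am'
k=3: skip
k=4: add 'z' → 'amz'
k=5: add 's' → 'amzs'
k=6: skip
k=7: add 'v' → 'amzsv'
k=8: add 'x' → 'amzsvx'
k=9: skip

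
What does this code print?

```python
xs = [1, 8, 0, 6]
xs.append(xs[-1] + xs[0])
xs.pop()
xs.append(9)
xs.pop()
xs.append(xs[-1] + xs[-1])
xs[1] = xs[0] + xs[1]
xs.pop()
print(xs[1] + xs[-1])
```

15

append xs[-1]+xs[0] = 6+1 = 7 → [1, 8, 0, 6, 7]
pop() removes 7 → [1, 8, 0, 6]
append 9 → [1, 8, 0, 6, 9]
pop() removes 9 → [1, 8, 0, 6]
append xs[-1]+xs[-1] = 6+6 = 12 → [1, 8, 0, 6, 12]
xs[1] = xs[0]+xs[1] = 1+8 = 9 → [1, 9, 0, 6, 12]
pop() removes 12 → [1, 9, 0, 6]
xs[1]+xs[-1] = 9+6 = 15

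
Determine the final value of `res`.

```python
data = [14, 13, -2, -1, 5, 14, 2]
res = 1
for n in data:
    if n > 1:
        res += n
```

49

n=14: >1, res = 1+14 = 15
n=13: >1, res = 15+13 = 28
n=-2: not >1
n=-1: not >1
n=5: >1, res = 28+5 = 33
n=14: >1, res = 33+14 = 47
n=2: >1, res = 47+2 = 49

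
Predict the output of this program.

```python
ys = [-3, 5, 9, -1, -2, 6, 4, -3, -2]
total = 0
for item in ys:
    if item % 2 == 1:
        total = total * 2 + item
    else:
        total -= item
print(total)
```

9

item=-3: odd, total = 0*2+(-3) = -3
item=5: odd, total = (-3)*2+5 = -1
item=9: odd, total = (-1)*2+9 = 7
item=-1: odd, total = 7*2+(-1) = 13
item=-2: not odd, total = 13-(-2) = 15
item=6: not odd, total = 15-6 = 9
item=4: not odd, total = 9-4 = 5
item=-3: odd, total = 5*2+(-3) = 7
item=-2: not odd, total = 7-(-2) = 9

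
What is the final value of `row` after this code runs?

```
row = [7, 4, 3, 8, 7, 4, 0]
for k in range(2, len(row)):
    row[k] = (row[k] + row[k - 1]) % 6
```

k=2: row[2] = (3+4)%6 = 1 → [7, 4, 1, 8, 7, 4, 0]
k=3: row[3] = (8+1)%6 = 3 → [7, 4, 1, 3, 7, 4, 0]
k=4: row[4] = (7+3)%6 = 4 → [7, 4, 1, 3, 4, 4, 0]
k=5: row[5] = (4+4)%6 = 2 → [7, 4, 1, 3, 4, 2, 0]
k=6: row[6] = (0+2)%6 = 2 → [7, 4, 1, 3, 4, 2, 2]

[7, 4, 1, 3, 4, 2, 2]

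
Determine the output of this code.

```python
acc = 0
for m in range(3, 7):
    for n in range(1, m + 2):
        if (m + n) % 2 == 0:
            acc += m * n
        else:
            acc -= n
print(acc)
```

110

m=3,n=1: even sum, acc = 0+3 = 3
m=3,n=2: odd sum, acc = 3-2 = 1
m=3,n=3: even sum, acc = 1+9 = 10
m=3,n=4: odd sum, acc = 10-4 = 6
m=4,n=1: odd sum, acc = 6-1 = 5
m=4,n=2: even sum, acc = 5+8 = 13
m=4,n=3: odd sum, acc = 13-3 = 10
m=4,n=4: even sum, acc = 10+16 = 26
m=4,n=5: odd sum, acc = 26-5 = 21
m=5,n=1: even sum, acc = 21+5 = 26
m=5,n=2: odd sum, acc = 26-2 = 24
m=5,n=3: even sum, acc = 24+15 = 39
m=5,n=4: odd sum, acc = 39-4 = 35
m=5,n=5: even sum, acc = 35+25 = 60
m=5,n=6: odd sum, acc = 60-6 = 54
m=6,n=1: odd sum, acc = 54-1 = 53
m=6,n=2: even sum, acc = 53+12 = 65
m=6,n=3: odd sum, acc = 65-3 = 62
m=6,n=4: even sum, acc = 62+24 = 86
m=6,n=5: odd sum, acc = 86-5 = 81
m=6,n=6: even sum, acc = 81+36 = 117
m=6,n=7: odd sum, acc = 117-7 = 110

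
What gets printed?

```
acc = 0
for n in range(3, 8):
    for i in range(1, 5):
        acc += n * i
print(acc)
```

250

n=3,i=1: acc = 0+3 = 3
n=3,i=2: acc = 3+6 = 9
n=3,i=3: acc = 9+9 = 18
n=3,i=4: acc = 18+12 = 30
n=4,i=1: acc = 30+4 = 34
n=4,i=2: acc = 34+8 = 42
n=4,i=3: acc = 42+12 = 54
n=4,i=4: acc = 54+16 = 70
n=5,i=1: acc = 70+5 = 75
n=5,i=2: acc = 75+10 = 85
n=5,i=3: acc = 85+15 = 100
n=5,i=4: acc = 100+20 = 120
n=6,i=1: acc = 120+6 = 126
n=6,i=2: acc = 126+12 = 138
n=6,i=3: acc = 138+18 = 156
n=6,i=4: acc = 156+24 = 180
n=7,i=1: acc = 180+7 = 187
n=7,i=2: acc = 187+14 = 201
n=7,i=3: acc = 201+21 = 222
n=7,i=4: acc = 222+28 = 250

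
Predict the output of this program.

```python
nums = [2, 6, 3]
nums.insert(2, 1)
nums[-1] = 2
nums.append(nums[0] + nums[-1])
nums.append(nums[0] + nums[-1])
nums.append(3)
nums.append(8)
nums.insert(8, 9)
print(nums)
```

[2, 6, 1, 2, 4, 6, 3, 8, 9]

insert 1 at 2 → [2, 6, 1, 3]
nums[-1] = 2 → [2, 6, 1, 2]
append nums[0]+nums[-1] = 2+2 = 4 → [2, 6, 1, 2, 4]
append nums[0]+nums[-1] = 2+4 = 6 → [2, 6, 1, 2, 4, 6]
append 3 → [2, 6, 1, 2, 4, 6, 3]
append 8 → [2, 6, 1, 2, 4, 6, 3, 8]
insert 9 at 8 → [2, 6, 1, 2, 4, 6, 3, 8, 9]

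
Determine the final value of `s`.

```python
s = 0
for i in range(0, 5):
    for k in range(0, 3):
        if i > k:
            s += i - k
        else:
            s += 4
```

43

i=0,k=0: not 0>0, s = 0+4 = 4
i=0,k=1: not 0>1, s = 4+4 = 8
i=0,k=2: not 0>2, s = 8+4 = 12
i=1,k=0: 1>0, s = 12+1 = 13
i=1,k=1: not 1>1, s = 13+4 = 17
i=1,k=2: not 1>2, s = 17+4 = 21
i=2,k=0: 2>0, s = 21+2 = 23
i=2,k=1: 2>1, s = 23+1 = 24
i=2,k=2: not 2>2, s = 24+4 = 28
i=3,k=0: 3>0, s = 28+3 = 31
i=3,k=1: 3>1, s = 31+2 = 33
i=3,k=2: 3>2, s = 33+1 = 34
i=4,k=0: 4>0, s = 34+4 = 38
i=4,k=1: 4>1, s = 38+3 = 41
i=4,k=2: 4>2, s = 41+2 = 43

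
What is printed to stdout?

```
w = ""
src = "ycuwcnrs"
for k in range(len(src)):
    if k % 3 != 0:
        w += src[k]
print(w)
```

k=0: skip
k=1: add 'c' → 'c'
k=2: add 'u' → 'cu'
k=3: skip
k=4: add 'c' → 'cuc'
k=5: add 'n' → 'cucn'
k=6: skip
k=7: add 's' → 'cucns'

cucns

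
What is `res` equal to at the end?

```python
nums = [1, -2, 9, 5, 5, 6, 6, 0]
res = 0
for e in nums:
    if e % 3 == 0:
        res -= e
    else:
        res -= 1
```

-25

e=1: not %3==0, res = 0-1 = -1
e=-2: not %3==0, res = (-1)-1 = -2
e=9: %3==0, res = (-2)-9 = -11
e=5: not %3==0, res = (-11)-1 = -12
e=5: not %3==0, res = (-12)-1 = -13
e=6: %3==0, res = (-13)-6 = -19
e=6: %3==0, res = (-19)-6 = -25
e=0: %3==0, res = (-25)-0 = -25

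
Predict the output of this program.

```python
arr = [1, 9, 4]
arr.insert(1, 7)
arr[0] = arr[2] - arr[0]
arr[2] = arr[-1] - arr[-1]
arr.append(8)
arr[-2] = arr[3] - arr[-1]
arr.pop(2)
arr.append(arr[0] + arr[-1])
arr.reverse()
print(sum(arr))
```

35

insert 7 at 1 → [1, 7, 9, 4]
arr[0] = arr[2]-arr[0] = 9-1 = 8 → [8, 7, 9, 4]
arr[2] = arr[-1]-arr[-1] = 4-4 = 0 → [8, 7, 0, 4]
append 8 → [8, 7, 0, 4, 8]
arr[-2] = arr[3]-arr[-1] = 4-8 = -4 → [8, 7, 0, -4, 8]
pop(2) removes 0 → [8, 7, -4, 8]
append arr[0]+arr[-1] = 8+8 = 16 → [8, 7, -4, 8, 16]
reverse → [16, 8, -4, 7, 8]
sum = 35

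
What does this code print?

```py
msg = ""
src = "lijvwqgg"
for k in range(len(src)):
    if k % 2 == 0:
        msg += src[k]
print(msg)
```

ljwg

k=0: add 'l' → 'l'
k=1: skip
k=2: add 'j' → 'lj'
k=3: skip
k=4: add 'w' → 'ljw'
k=5: skip
k=6: add 'g' → 'ljwg'
k=7: skip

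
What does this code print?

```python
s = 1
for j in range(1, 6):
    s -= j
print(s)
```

-14

j=1: s = 1-1 = 0
j=2: s = 0-2 = -2
j=3: s = (-2)-3 = -5
j=4: s = (-5)-4 = -9
j=5: s = (-9)-5 = -14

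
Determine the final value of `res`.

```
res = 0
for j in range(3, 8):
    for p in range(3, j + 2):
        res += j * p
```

540

j=3,p=3: res = 0+9 = 9
j=3,p=4: res = 9+12 = 21
j=4,p=3: res = 21+12 = 33
j=4,p=4: res = 33+16 = 49
j=4,p=5: res = 49+20 = 69
j=5,p=3: res = 69+15 = 84
j=5,p=4: res = 84+20 = 104
j=5,p=5: res = 104+25 = 129
j=5,p=6: res = 129+30 = 159
j=6,p=3: res = 159+18 = 177
j=6,p=4: res = 177+24 = 201
j=6,p=5: res = 201+30 = 231
j=6,p=6: res = 231+36 = 267
j=6,p=7: res = 267+42 = 309
j=7,p=3: res = 309+21 = 330
j=7,p=4: res = 330+28 = 358
j=7,p=5: res = 358+35 = 393
j=7,p=6: res = 393+42 = 435
j=7,p=7: res = 435+49 = 484
j=7,p=8: res = 484+56 = 540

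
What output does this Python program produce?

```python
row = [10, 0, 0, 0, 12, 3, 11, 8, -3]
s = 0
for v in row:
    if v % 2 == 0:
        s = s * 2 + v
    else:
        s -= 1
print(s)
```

v=10: even, s = 0*2+10 = 10
v=0: even, s = 10*2+0 = 20
v=0: even, s = 20*2+0 = 40
v=0: even, s = 40*2+0 = 80
v=12: even, s = 80*2+12 = 172
v=3: not even, s = 172-1 = 171
v=11: not even, s = 171-1 = 170
v=8: even, s = 170*2+8 = 348
v=-3: not even, s = 348-1 = 347

347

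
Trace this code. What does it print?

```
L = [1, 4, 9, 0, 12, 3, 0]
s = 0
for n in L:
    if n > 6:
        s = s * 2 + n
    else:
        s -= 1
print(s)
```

n=1: not >6, s = 0-1 = -1
n=4: not >6, s = (-1)-1 = -2
n=9: >6, s = (-2)*2+9 = 5
n=0: not >6, s = 5-1 = 4
n=12: >6, s = 4*2+12 = 20
n=3: not >6, s = 20-1 = 19
n=0: not >6, s = 19-1 = 18

18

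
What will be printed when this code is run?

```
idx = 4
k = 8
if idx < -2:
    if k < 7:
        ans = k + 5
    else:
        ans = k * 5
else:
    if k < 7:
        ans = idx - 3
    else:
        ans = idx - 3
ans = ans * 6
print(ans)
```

idx=4, k=8
idx < -2 is False; k < 7 is False
→ ans = idx - 3 = 1
ans = 1*6 = 6

6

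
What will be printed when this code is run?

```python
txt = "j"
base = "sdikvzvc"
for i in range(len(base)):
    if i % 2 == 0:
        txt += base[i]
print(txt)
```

i=0: add 's' → 'js'
i=1: skip
i=2: add 'i' → 'jsi'
i=3: skip
i=4: add 'v' → 'jsiv'
i=5: skip
i=6: add 'v' → 'jsivv'
i=7: skip

jsivv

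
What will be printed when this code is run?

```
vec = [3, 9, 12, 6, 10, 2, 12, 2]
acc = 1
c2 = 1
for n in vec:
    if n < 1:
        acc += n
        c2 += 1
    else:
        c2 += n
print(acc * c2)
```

57

n=3: not <1; c2=4
n=9: not <1; c2=13
n=12: not <1; c2=25
n=6: not <1; c2=31
n=10: not <1; c2=41
n=2: not <1; c2=43
n=12: not <1; c2=55
n=2: not <1; c2=57
acc*c2 = 1*57 = 57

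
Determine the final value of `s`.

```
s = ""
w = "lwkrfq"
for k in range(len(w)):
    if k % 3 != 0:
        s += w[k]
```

'wkfq'

k=0: skip
k=1: add 'w' → 'w'
k=2: add 'k' → 'wk'
k=3: skip
k=4: add 'f' → 'wkf'
k=5: add 'q' → 'wkfq'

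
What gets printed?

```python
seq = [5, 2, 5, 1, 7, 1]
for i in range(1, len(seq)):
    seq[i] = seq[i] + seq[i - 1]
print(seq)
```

[5, 7, 12, 13, 20, 21]

i=1: seq[1] = 2+5 = 7 → [5, 7, 5, 1, 7, 1]
i=2: seq[2] = 5+7 = 12 → [5, 7, 12, 1, 7, 1]
i=3: seq[3] = 1+12 = 13 → [5, 7, 12, 13, 7, 1]
i=4: seq[4] = 7+13 = 20 → [5, 7, 12, 13, 20, 1]
i=5: seq[5] = 1+20 = 21 → [5, 7, 12, 13, 20, 21]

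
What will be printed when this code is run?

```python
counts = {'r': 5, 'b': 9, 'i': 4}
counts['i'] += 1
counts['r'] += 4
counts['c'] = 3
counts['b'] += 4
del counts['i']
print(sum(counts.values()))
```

counts['i'] = 4+1 = 5 → {'r': 5, 'b': 9, 'i': 5}
counts['r'] = 5+4 = 9 → {'r': 9, 'b': 9, 'i': 5}
counts['c'] = 3 → {'r': 9, 'b': 9, 'i': 5, 'c': 3}
counts['b'] = 9+4 = 13 → {'r': 9, 'b': 13, 'i': 5, 'c': 3}
del 'i' → {'r': 9, 'b': 13, 'c': 3}
sum of values = 25

25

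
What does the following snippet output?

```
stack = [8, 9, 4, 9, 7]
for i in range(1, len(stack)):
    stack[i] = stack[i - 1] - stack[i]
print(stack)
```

[8, -1, -5, -14, -21]

i=1: stack[1] = 8-9 = -1 → [8, -1, 4, 9, 7]
i=2: stack[2] = (-1)-4 = -5 → [8, -1, -5, 9, 7]
i=3: stack[3] = (-5)-9 = -14 → [8, -1, -5, -14, 7]
i=4: stack[4] = (-14)-7 = -21 → [8, -1, -5, -14, -21]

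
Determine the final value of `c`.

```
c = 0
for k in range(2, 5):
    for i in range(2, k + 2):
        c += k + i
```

k=2,i=2: c = 0+4 = 4
k=2,i=3: c = 4+5 = 9
k=3,i=2: c = 9+5 = 14
k=3,i=3: c = 14+6 = 20
k=3,i=4: c = 20+7 = 27
k=4,i=2: c = 27+6 = 33
k=4,i=3: c = 33+7 = 40
k=4,i=4: c = 40+8 = 48
k=4,i=5: c = 48+9 = 57

57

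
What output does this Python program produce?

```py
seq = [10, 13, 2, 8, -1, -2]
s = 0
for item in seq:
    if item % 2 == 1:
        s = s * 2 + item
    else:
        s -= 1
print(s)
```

16

item=10: not odd, s = 0-1 = -1
item=13: odd, s = (-1)*2+13 = 11
item=2: not odd, s = 11-1 = 10
item=8: not odd, s = 10-1 = 9
item=-1: odd, s = 9*2+(-1) = 17
item=-2: not odd, s = 17-1 = 16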